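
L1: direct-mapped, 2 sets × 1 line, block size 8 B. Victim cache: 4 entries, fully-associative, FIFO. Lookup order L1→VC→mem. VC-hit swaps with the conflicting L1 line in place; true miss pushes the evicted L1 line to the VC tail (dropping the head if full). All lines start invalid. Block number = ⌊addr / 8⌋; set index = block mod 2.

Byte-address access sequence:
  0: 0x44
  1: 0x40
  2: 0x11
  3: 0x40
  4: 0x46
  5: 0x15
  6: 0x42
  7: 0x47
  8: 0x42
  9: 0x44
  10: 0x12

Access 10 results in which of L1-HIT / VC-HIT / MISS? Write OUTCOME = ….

OUTCOME = VC-HIT

#0 0x44→b8/s0 MISS; vc=[]
#1 0x40→b8/s0 L1-HIT; vc=[]
#2 0x11→b2/s0 MISS; vc=[8]
#3 0x40→b8/s0 VC-HIT; vc=[2]
#4 0x46→b8/s0 L1-HIT; vc=[2]
#5 0x15→b2/s0 VC-HIT; vc=[8]
#6 0x42→b8/s0 VC-HIT; vc=[2]
#7 0x47→b8/s0 L1-HIT; vc=[2]
#8 0x42→b8/s0 L1-HIT; vc=[2]
#9 0x44→b8/s0 L1-HIT; vc=[2]
#10 0x12→b2/s0 VC-HIT; vc=[8]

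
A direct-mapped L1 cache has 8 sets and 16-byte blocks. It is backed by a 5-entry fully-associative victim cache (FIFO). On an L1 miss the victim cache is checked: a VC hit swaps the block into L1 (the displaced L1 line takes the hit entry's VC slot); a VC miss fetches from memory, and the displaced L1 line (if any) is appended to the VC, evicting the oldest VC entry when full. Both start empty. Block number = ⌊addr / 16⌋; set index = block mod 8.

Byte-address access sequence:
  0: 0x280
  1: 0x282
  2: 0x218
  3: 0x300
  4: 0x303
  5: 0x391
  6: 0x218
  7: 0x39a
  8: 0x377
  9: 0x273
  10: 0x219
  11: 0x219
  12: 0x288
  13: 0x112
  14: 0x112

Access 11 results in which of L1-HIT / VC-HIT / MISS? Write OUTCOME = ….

OUTCOME = L1-HIT

0: 0x280 (blk 40, set 0) → MISS  vc=[]
1: 0x282 (blk 40, set 0) → L1-HIT  vc=[]
2: 0x218 (blk 33, set 1) → MISS  vc=[]
3: 0x300 (blk 48, set 0) → MISS  vc=[40]
4: 0x303 (blk 48, set 0) → L1-HIT  vc=[40]
5: 0x391 (blk 57, set 1) → MISS  vc=[40, 33]
6: 0x218 (blk 33, set 1) → VC-HIT  vc=[40, 57]
7: 0x39a (blk 57, set 1) → VC-HIT  vc=[40, 33]
8: 0x377 (blk 55, set 7) → MISS  vc=[40, 33]
9: 0x273 (blk 39, set 7) → MISS  vc=[40, 33, 55]
10: 0x219 (blk 33, set 1) → VC-HIT  vc=[40, 57, 55]
11: 0x219 (blk 33, set 1) → L1-HIT  vc=[40, 57, 55]
12: 0x288 (blk 40, set 0) → VC-HIT  vc=[48, 57, 55]
13: 0x112 (blk 17, set 1) → MISS  vc=[48, 57, 55, 33]
14: 0x112 (blk 17, set 1) → L1-HIT  vc=[48, 57, 55, 33]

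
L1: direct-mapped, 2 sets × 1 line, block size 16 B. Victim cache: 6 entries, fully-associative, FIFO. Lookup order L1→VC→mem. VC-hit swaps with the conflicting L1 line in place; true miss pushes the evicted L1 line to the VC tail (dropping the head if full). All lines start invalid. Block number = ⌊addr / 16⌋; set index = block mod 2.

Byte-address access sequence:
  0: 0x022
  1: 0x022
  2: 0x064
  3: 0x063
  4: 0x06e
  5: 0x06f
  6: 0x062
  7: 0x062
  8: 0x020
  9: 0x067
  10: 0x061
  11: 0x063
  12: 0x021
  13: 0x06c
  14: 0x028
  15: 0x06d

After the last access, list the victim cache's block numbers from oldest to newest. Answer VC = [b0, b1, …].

VC = [2]

0: 0x22 (blk 2, set 0) → MISS  vc=[]
1: 0x22 (blk 2, set 0) → L1-HIT  vc=[]
2: 0x64 (blk 6, set 0) → MISS  vc=[2]
3: 0x63 (blk 6, set 0) → L1-HIT  vc=[2]
4: 0x6e (blk 6, set 0) → L1-HIT  vc=[2]
5: 0x6f (blk 6, set 0) → L1-HIT  vc=[2]
6: 0x62 (blk 6, set 0) → L1-HIT  vc=[2]
7: 0x62 (blk 6, set 0) → L1-HIT  vc=[2]
8: 0x20 (blk 2, set 0) → VC-HIT  vc=[6]
9: 0x67 (blk 6, set 0) → VC-HIT  vc=[2]
10: 0x61 (blk 6, set 0) → L1-HIT  vc=[2]
11: 0x63 (blk 6, set 0) → L1-HIT  vc=[2]
12: 0x21 (blk 2, set 0) → VC-HIT  vc=[6]
13: 0x6c (blk 6, set 0) → VC-HIT  vc=[2]
14: 0x28 (blk 2, set 0) → VC-HIT  vc=[6]
15: 0x6d (blk 6, set 0) → VC-HIT  vc=[2]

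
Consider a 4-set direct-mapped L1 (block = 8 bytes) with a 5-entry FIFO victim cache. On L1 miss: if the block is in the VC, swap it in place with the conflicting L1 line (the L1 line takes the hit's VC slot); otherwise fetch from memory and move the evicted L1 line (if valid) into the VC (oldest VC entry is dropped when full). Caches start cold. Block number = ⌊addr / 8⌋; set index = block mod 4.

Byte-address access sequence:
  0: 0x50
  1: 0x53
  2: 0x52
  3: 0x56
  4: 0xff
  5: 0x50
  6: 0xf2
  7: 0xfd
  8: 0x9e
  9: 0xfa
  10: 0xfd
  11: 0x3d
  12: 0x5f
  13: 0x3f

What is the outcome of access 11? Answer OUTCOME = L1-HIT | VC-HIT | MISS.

OUTCOME = MISS

0: 0x50 (blk 10, set 2) → MISS  vc=[]
1: 0x53 (blk 10, set 2) → L1-HIT  vc=[]
2: 0x52 (blk 10, set 2) → L1-HIT  vc=[]
3: 0x56 (blk 10, set 2) → L1-HIT  vc=[]
4: 0xff (blk 31, set 3) → MISS  vc=[]
5: 0x50 (blk 10, set 2) → L1-HIT  vc=[]
6: 0xf2 (blk 30, set 2) → MISS  vc=[10]
7: 0xfd (blk 31, set 3) → L1-HIT  vc=[10]
8: 0x9e (blk 19, set 3) → MISS  vc=[10, 31]
9: 0xfa (blk 31, set 3) → VC-HIT  vc=[10, 19]
10: 0xfd (blk 31, set 3) → L1-HIT  vc=[10, 19]
11: 0x3d (blk 7, set 3) → MISS  vc=[10, 19, 31]
12: 0x5f (blk 11, set 3) → MISS  vc=[10, 19, 31, 7]
13: 0x3f (blk 7, set 3) → VC-HIT  vc=[10, 19, 31, 11]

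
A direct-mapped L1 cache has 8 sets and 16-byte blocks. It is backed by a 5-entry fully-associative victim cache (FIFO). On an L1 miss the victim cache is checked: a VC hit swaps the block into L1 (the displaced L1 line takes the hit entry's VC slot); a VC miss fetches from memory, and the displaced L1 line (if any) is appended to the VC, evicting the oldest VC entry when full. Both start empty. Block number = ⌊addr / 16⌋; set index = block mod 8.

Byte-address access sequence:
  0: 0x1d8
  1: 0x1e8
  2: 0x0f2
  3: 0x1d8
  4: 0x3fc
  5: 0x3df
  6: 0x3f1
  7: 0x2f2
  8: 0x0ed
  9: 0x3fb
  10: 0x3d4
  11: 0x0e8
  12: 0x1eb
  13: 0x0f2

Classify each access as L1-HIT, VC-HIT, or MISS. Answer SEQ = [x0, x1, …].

SEQ = [MISS, MISS, MISS, L1-HIT, MISS, MISS, L1-HIT, MISS, MISS, VC-HIT, L1-HIT, L1-HIT, VC-HIT, VC-HIT]

0: 0x1d8 (blk 29, set 5) → MISS  vc=[]
1: 0x1e8 (blk 30, set 6) → MISS  vc=[]
2: 0xf2 (blk 15, set 7) → MISS  vc=[]
3: 0x1d8 (blk 29, set 5) → L1-HIT  vc=[]
4: 0x3fc (blk 63, set 7) → MISS  vc=[15]
5: 0x3df (blk 61, set 5) → MISS  vc=[15, 29]
6: 0x3f1 (blk 63, set 7) → L1-HIT  vc=[15, 29]
7: 0x2f2 (blk 47, set 7) → MISS  vc=[15, 29, 63]
8: 0xed (blk 14, set 6) → MISS  vc=[15, 29, 63, 30]
9: 0x3fb (blk 63, set 7) → VC-HIT  vc=[15, 29, 47, 30]
10: 0x3d4 (blk 61, set 5) → L1-HIT  vc=[15, 29, 47, 30]
11: 0xe8 (blk 14, set 6) → L1-HIT  vc=[15, 29, 47, 30]
12: 0x1eb (blk 30, set 6) → VC-HIT  vc=[15, 29, 47, 14]
13: 0xf2 (blk 15, set 7) → VC-HIT  vc=[63, 29, 47, 14]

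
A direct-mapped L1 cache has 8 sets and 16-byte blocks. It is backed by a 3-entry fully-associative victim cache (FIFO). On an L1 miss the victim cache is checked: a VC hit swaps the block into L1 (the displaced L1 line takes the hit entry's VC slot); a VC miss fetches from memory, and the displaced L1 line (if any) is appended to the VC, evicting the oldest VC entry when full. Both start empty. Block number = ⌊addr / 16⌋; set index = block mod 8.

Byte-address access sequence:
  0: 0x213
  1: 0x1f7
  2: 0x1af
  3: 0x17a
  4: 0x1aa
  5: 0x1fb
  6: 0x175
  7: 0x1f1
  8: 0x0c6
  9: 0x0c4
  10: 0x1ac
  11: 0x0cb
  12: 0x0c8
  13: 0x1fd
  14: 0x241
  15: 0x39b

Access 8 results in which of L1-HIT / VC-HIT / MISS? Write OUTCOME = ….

OUTCOME = MISS

  [0] addr=0x213 blk=33 s=1: MISS | VC []
  [1] addr=0x1f7 blk=31 s=7: MISS | VC []
  [2] addr=0x1af blk=26 s=2: MISS | VC []
  [3] addr=0x17a blk=23 s=7: MISS | VC [31]
  [4] addr=0x1aa blk=26 s=2: L1-HIT | VC [31]
  [5] addr=0x1fb blk=31 s=7: VC-HIT | VC [23]
  [6] addr=0x175 blk=23 s=7: VC-HIT | VC [31]
  [7] addr=0x1f1 blk=31 s=7: VC-HIT | VC [23]
  [8] addr=0xc6 blk=12 s=4: MISS | VC [23]
  [9] addr=0xc4 blk=12 s=4: L1-HIT | VC [23]
  [10] addr=0x1ac blk=26 s=2: L1-HIT | VC [23]
  [11] addr=0xcb blk=12 s=4: L1-HIT | VC [23]
  [12] addr=0xc8 blk=12 s=4: L1-HIT | VC [23]
  [13] addr=0x1fd blk=31 s=7: L1-HIT | VC [23]
  [14] addr=0x241 blk=36 s=4: MISS | VC [23, 12]
  [15] addr=0x39b blk=57 s=1: MISS | VC [23, 12, 33]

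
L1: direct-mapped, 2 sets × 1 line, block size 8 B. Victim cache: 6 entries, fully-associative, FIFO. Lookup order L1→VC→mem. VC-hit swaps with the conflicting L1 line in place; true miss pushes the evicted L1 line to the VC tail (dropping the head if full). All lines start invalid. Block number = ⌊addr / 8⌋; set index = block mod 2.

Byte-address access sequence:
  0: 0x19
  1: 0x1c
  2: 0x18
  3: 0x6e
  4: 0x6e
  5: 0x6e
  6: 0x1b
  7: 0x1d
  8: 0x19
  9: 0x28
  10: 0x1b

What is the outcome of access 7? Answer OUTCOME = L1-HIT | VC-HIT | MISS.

OUTCOME = L1-HIT

  [0] addr=0x19 blk=3 s=1: MISS | VC []
  [1] addr=0x1c blk=3 s=1: L1-HIT | VC []
  [2] addr=0x18 blk=3 s=1: L1-HIT | VC []
  [3] addr=0x6e blk=13 s=1: MISS | VC [3]
  [4] addr=0x6e blk=13 s=1: L1-HIT | VC [3]
  [5] addr=0x6e blk=13 s=1: L1-HIT | VC [3]
  [6] addr=0x1b blk=3 s=1: VC-HIT | VC [13]
  [7] addr=0x1d blk=3 s=1: L1-HIT | VC [13]
  [8] addr=0x19 blk=3 s=1: L1-HIT | VC [13]
  [9] addr=0x28 blk=5 s=1: MISS | VC [13, 3]
  [10] addr=0x1b blk=3 s=1: VC-HIT | VC [13, 5]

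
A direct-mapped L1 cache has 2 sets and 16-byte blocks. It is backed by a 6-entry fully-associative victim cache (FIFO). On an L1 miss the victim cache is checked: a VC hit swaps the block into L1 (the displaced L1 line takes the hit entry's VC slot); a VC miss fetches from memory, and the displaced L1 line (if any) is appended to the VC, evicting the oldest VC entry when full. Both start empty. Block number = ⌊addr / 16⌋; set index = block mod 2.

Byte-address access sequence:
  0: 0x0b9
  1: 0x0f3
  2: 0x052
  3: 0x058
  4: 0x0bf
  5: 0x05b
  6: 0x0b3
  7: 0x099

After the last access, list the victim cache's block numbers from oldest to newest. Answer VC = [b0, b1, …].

#0 0xb9→b11/s1 MISS; vc=[]
#1 0xf3→b15/s1 MISS; vc=[11]
#2 0x52→b5/s1 MISS; vc=[11,15]
#3 0x58→b5/s1 L1-HIT; vc=[11,15]
#4 0xbf→b11/s1 VC-HIT; vc=[5,15]
#5 0x5b→b5/s1 VC-HIT; vc=[11,15]
#6 0xb3→b11/s1 VC-HIT; vc=[5,15]
#7 0x99→b9/s1 MISS; vc=[5,15,11]

VC = [5, 15, 11]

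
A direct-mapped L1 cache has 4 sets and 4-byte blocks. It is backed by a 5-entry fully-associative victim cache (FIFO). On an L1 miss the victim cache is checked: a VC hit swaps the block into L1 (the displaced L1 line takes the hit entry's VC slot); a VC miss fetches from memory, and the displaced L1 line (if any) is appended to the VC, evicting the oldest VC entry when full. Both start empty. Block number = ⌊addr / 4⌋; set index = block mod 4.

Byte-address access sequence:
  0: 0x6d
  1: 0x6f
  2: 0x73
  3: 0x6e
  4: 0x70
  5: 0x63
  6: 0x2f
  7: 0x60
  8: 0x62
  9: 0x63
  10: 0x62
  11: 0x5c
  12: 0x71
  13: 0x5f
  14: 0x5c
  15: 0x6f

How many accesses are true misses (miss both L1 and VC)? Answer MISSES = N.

  [0] addr=0x6d blk=27 s=3: MISS | VC []
  [1] addr=0x6f blk=27 s=3: L1-HIT | VC []
  [2] addr=0x73 blk=28 s=0: MISS | VC []
  [3] addr=0x6e blk=27 s=3: L1-HIT | VC []
  [4] addr=0x70 blk=28 s=0: L1-HIT | VC []
  [5] addr=0x63 blk=24 s=0: MISS | VC [28]
  [6] addr=0x2f blk=11 s=3: MISS | VC [28, 27]
  [7] addr=0x60 blk=24 s=0: L1-HIT | VC [28, 27]
  [8] addr=0x62 blk=24 s=0: L1-HIT | VC [28, 27]
  [9] addr=0x63 blk=24 s=0: L1-HIT | VC [28, 27]
  [10] addr=0x62 blk=24 s=0: L1-HIT | VC [28, 27]
  [11] addr=0x5c blk=23 s=3: MISS | VC [28, 27, 11]
  [12] addr=0x71 blk=28 s=0: VC-HIT | VC [24, 27, 11]
  [13] addr=0x5f blk=23 s=3: L1-HIT | VC [24, 27, 11]
  [14] addr=0x5c blk=23 s=3: L1-HIT | VC [24, 27, 11]
  [15] addr=0x6f blk=27 s=3: VC-HIT | VC [24, 23, 11]

MISSES = 5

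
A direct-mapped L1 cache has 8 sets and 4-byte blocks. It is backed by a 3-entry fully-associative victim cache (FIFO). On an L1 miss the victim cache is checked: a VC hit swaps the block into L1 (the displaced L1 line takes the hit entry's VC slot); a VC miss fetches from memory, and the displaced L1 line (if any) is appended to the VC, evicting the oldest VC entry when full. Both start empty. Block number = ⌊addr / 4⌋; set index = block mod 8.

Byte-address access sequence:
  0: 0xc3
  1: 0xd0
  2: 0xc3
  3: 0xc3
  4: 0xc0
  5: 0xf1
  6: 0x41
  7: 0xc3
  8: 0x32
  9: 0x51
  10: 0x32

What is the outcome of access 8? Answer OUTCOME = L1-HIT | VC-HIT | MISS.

  [0] addr=0xc3 blk=48 s=0: MISS | VC []
  [1] addr=0xd0 blk=52 s=4: MISS | VC []
  [2] addr=0xc3 blk=48 s=0: L1-HIT | VC []
  [3] addr=0xc3 blk=48 s=0: L1-HIT | VC []
  [4] addr=0xc0 blk=48 s=0: L1-HIT | VC []
  [5] addr=0xf1 blk=60 s=4: MISS | VC [52]
  [6] addr=0x41 blk=16 s=0: MISS | VC [52, 48]
  [7] addr=0xc3 blk=48 s=0: VC-HIT | VC [52, 16]
  [8] addr=0x32 blk=12 s=4: MISS | VC [52, 16, 60]
  [9] addr=0x51 blk=20 s=4: MISS | VC [16, 60, 12]
  [10] addr=0x32 blk=12 s=4: VC-HIT | VC [16, 60, 20]

OUTCOME = MISS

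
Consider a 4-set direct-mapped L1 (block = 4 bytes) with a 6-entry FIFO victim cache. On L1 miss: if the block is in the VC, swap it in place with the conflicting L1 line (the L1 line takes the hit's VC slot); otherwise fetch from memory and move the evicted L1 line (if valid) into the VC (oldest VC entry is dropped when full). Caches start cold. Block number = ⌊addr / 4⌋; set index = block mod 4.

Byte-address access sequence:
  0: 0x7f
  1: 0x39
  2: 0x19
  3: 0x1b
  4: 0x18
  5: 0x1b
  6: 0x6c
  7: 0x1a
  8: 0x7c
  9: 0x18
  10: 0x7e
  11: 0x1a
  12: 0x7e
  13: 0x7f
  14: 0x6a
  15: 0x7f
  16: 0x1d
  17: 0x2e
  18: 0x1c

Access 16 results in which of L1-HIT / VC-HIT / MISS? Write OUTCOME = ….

OUTCOME = MISS

#0 0x7f→b31/s3 MISS; vc=[]
#1 0x39→b14/s2 MISS; vc=[]
#2 0x19→b6/s2 MISS; vc=[14]
#3 0x1b→b6/s2 L1-HIT; vc=[14]
#4 0x18→b6/s2 L1-HIT; vc=[14]
#5 0x1b→b6/s2 L1-HIT; vc=[14]
#6 0x6c→b27/s3 MISS; vc=[14,31]
#7 0x1a→b6/s2 L1-HIT; vc=[14,31]
#8 0x7c→b31/s3 VC-HIT; vc=[14,27]
#9 0x18→b6/s2 L1-HIT; vc=[14,27]
#10 0x7e→b31/s3 L1-HIT; vc=[14,27]
#11 0x1a→b6/s2 L1-HIT; vc=[14,27]
#12 0x7e→b31/s3 L1-HIT; vc=[14,27]
#13 0x7f→b31/s3 L1-HIT; vc=[14,27]
#14 0x6a→b26/s2 MISS; vc=[14,27,6]
#15 0x7f→b31/s3 L1-HIT; vc=[14,27,6]
#16 0x1d→b7/s3 MISS; vc=[14,27,6,31]
#17 0x2e→b11/s3 MISS; vc=[14,27,6,31,7]
#18 0x1c→b7/s3 VC-HIT; vc=[14,27,6,31,11]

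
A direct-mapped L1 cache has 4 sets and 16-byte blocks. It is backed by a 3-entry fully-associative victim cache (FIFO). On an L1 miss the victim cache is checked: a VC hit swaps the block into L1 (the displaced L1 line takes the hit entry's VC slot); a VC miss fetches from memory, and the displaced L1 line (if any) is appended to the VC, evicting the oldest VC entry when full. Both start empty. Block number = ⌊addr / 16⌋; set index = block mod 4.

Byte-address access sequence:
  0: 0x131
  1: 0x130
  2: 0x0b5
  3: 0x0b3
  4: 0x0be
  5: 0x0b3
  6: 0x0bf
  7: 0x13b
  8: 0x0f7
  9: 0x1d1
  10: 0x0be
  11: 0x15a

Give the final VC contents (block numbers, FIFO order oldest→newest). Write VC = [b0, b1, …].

0: 0x131 (blk 19, set 3) → MISS  vc=[]
1: 0x130 (blk 19, set 3) → L1-HIT  vc=[]
2: 0xb5 (blk 11, set 3) → MISS  vc=[19]
3: 0xb3 (blk 11, set 3) → L1-HIT  vc=[19]
4: 0xbe (blk 11, set 3) → L1-HIT  vc=[19]
5: 0xb3 (blk 11, set 3) → L1-HIT  vc=[19]
6: 0xbf (blk 11, set 3) → L1-HIT  vc=[19]
7: 0x13b (blk 19, set 3) → VC-HIT  vc=[11]
8: 0xf7 (blk 15, set 3) → MISS  vc=[11, 19]
9: 0x1d1 (blk 29, set 1) → MISS  vc=[11, 19]
10: 0xbe (blk 11, set 3) → VC-HIT  vc=[15, 19]
11: 0x15a (blk 21, set 1) → MISS  vc=[15, 19, 29]

VC = [15, 19, 29]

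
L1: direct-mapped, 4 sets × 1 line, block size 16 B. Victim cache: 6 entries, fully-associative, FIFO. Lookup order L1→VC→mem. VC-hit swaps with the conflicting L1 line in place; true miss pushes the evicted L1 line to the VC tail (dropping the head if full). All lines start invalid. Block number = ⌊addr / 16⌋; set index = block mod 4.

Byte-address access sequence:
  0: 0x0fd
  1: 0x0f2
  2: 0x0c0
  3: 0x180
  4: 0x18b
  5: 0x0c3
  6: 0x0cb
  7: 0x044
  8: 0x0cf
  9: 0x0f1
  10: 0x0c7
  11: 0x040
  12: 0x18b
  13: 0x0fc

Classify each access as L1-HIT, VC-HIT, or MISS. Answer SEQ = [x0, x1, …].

#0 0xfd→b15/s3 MISS; vc=[]
#1 0xf2→b15/s3 L1-HIT; vc=[]
#2 0xc0→b12/s0 MISS; vc=[]
#3 0x180→b24/s0 MISS; vc=[12]
#4 0x18b→b24/s0 L1-HIT; vc=[12]
#5 0xc3→b12/s0 VC-HIT; vc=[24]
#6 0xcb→b12/s0 L1-HIT; vc=[24]
#7 0x44→b4/s0 MISS; vc=[24,12]
#8 0xcf→b12/s0 VC-HIT; vc=[24,4]
#9 0xf1→b15/s3 L1-HIT; vc=[24,4]
#10 0xc7→b12/s0 L1-HIT; vc=[24,4]
#11 0x40→b4/s0 VC-HIT; vc=[24,12]
#12 0x18b→b24/s0 VC-HIT; vc=[4,12]
#13 0xfc→b15/s3 L1-HIT; vc=[4,12]

SEQ = [MISS, L1-HIT, MISS, MISS, L1-HIT, VC-HIT, L1-HIT, MISS, VC-HIT, L1-HIT, L1-HIT, VC-HIT, VC-HIT, L1-HIT]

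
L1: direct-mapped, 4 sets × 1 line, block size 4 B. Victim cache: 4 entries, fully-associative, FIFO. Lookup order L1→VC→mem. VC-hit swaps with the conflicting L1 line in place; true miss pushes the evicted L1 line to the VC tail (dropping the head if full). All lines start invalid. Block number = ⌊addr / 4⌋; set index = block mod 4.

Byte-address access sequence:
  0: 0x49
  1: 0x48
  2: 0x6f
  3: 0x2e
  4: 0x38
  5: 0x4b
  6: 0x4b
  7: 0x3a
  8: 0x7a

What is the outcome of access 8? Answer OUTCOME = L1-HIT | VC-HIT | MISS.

OUTCOME = MISS

  [0] addr=0x49 blk=18 s=2: MISS | VC []
  [1] addr=0x48 blk=18 s=2: L1-HIT | VC []
  [2] addr=0x6f blk=27 s=3: MISS | VC []
  [3] addr=0x2e blk=11 s=3: MISS | VC [27]
  [4] addr=0x38 blk=14 s=2: MISS | VC [27, 18]
  [5] addr=0x4b blk=18 s=2: VC-HIT | VC [27, 14]
  [6] addr=0x4b blk=18 s=2: L1-HIT | VC [27, 14]
  [7] addr=0x3a blk=14 s=2: VC-HIT | VC [27, 18]
  [8] addr=0x7a blk=30 s=2: MISS | VC [27, 18, 14]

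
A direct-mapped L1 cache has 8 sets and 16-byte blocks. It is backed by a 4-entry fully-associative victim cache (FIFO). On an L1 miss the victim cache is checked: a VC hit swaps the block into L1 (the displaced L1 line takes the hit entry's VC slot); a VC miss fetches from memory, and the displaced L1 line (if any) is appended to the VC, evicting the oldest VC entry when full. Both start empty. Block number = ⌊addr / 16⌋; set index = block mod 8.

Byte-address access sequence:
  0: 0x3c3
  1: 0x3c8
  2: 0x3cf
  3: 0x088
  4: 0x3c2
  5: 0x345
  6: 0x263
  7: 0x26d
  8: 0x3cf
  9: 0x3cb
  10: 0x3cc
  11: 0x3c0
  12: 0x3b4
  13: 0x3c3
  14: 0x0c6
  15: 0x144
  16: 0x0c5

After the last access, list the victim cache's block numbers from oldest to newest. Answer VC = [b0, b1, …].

VC = [52, 60, 20]

  [0] addr=0x3c3 blk=60 s=4: MISS | VC []
  [1] addr=0x3c8 blk=60 s=4: L1-HIT | VC []
  [2] addr=0x3cf blk=60 s=4: L1-HIT | VC []
  [3] addr=0x88 blk=8 s=0: MISS | VC []
  [4] addr=0x3c2 blk=60 s=4: L1-HIT | VC []
  [5] addr=0x345 blk=52 s=4: MISS | VC [60]
  [6] addr=0x263 blk=38 s=6: MISS | VC [60]
  [7] addr=0x26d blk=38 s=6: L1-HIT | VC [60]
  [8] addr=0x3cf blk=60 s=4: VC-HIT | VC [52]
  [9] addr=0x3cb blk=60 s=4: L1-HIT | VC [52]
  [10] addr=0x3cc blk=60 s=4: L1-HIT | VC [52]
  [11] addr=0x3c0 blk=60 s=4: L1-HIT | VC [52]
  [12] addr=0x3b4 blk=59 s=3: MISS | VC [52]
  [13] addr=0x3c3 blk=60 s=4: L1-HIT | VC [52]
  [14] addr=0xc6 blk=12 s=4: MISS | VC [52, 60]
  [15] addr=0x144 blk=20 s=4: MISS | VC [52, 60, 12]
  [16] addr=0xc5 blk=12 s=4: VC-HIT | VC [52, 60, 20]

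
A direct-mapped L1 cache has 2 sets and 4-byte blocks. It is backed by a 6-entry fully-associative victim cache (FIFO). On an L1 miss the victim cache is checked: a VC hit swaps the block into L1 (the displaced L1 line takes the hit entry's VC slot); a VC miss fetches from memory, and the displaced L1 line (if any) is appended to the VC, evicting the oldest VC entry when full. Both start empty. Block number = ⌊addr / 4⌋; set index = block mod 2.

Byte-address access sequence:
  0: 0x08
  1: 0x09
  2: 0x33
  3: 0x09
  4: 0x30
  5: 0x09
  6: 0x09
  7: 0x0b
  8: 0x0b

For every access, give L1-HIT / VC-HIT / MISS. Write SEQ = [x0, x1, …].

#0 0x8→b2/s0 MISS; vc=[]
#1 0x9→b2/s0 L1-HIT; vc=[]
#2 0x33→b12/s0 MISS; vc=[2]
#3 0x9→b2/s0 VC-HIT; vc=[12]
#4 0x30→b12/s0 VC-HIT; vc=[2]
#5 0x9→b2/s0 VC-HIT; vc=[12]
#6 0x9→b2/s0 L1-HIT; vc=[12]
#7 0xb→b2/s0 L1-HIT; vc=[12]
#8 0xb→b2/s0 L1-HIT; vc=[12]

SEQ = [MISS, L1-HIT, MISS, VC-HIT, VC-HIT, VC-HIT, L1-HIT, L1-HIT, L1-HIT]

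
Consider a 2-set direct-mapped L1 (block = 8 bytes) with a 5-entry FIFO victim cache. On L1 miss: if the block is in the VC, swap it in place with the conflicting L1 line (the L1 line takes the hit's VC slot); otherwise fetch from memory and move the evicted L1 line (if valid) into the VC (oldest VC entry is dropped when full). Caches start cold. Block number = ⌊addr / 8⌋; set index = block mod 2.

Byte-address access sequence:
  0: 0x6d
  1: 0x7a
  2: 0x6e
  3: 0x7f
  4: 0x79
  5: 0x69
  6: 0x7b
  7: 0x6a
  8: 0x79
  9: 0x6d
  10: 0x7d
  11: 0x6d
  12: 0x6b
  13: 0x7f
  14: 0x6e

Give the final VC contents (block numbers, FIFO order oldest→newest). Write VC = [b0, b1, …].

VC = [15]

#0 0x6d→b13/s1 MISS; vc=[]
#1 0x7a→b15/s1 MISS; vc=[13]
#2 0x6e→b13/s1 VC-HIT; vc=[15]
#3 0x7f→b15/s1 VC-HIT; vc=[13]
#4 0x79→b15/s1 L1-HIT; vc=[13]
#5 0x69→b13/s1 VC-HIT; vc=[15]
#6 0x7b→b15/s1 VC-HIT; vc=[13]
#7 0x6a→b13/s1 VC-HIT; vc=[15]
#8 0x79→b15/s1 VC-HIT; vc=[13]
#9 0x6d→b13/s1 VC-HIT; vc=[15]
#10 0x7d→b15/s1 VC-HIT; vc=[13]
#11 0x6d→b13/s1 VC-HIT; vc=[15]
#12 0x6b→b13/s1 L1-HIT; vc=[15]
#13 0x7f→b15/s1 VC-HIT; vc=[13]
#14 0x6e→b13/s1 VC-HIT; vc=[15]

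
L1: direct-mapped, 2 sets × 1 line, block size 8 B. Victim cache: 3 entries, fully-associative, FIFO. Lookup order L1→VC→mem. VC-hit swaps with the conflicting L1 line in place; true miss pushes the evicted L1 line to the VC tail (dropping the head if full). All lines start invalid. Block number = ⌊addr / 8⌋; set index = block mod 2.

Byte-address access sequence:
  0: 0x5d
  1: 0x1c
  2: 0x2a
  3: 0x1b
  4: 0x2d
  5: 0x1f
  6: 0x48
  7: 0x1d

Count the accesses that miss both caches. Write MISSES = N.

MISSES = 4

0: 0x5d (blk 11, set 1) → MISS  vc=[]
1: 0x1c (blk 3, set 1) → MISS  vc=[11]
2: 0x2a (blk 5, set 1) → MISS  vc=[11, 3]
3: 0x1b (blk 3, set 1) → VC-HIT  vc=[11, 5]
4: 0x2d (blk 5, set 1) → VC-HIT  vc=[11, 3]
5: 0x1f (blk 3, set 1) → VC-HIT  vc=[11, 5]
6: 0x48 (blk 9, set 1) → MISS  vc=[11, 5, 3]
7: 0x1d (blk 3, set 1) → VC-HIT  vc=[11, 5, 9]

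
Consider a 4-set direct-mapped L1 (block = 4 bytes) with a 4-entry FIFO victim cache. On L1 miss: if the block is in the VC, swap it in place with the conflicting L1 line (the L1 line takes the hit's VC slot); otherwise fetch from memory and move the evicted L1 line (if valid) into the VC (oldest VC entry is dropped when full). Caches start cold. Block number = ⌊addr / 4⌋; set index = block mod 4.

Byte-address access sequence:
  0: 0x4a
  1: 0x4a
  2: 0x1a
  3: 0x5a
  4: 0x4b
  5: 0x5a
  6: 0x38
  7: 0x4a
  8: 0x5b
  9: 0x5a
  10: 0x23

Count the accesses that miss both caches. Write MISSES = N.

  [0] addr=0x4a blk=18 s=2: MISS | VC []
  [1] addr=0x4a blk=18 s=2: L1-HIT | VC []
  [2] addr=0x1a blk=6 s=2: MISS | VC [18]
  [3] addr=0x5a blk=22 s=2: MISS | VC [18, 6]
  [4] addr=0x4b blk=18 s=2: VC-HIT | VC [22, 6]
  [5] addr=0x5a blk=22 s=2: VC-HIT | VC [18, 6]
  [6] addr=0x38 blk=14 s=2: MISS | VC [18, 6, 22]
  [7] addr=0x4a blk=18 s=2: VC-HIT | VC [14, 6, 22]
  [8] addr=0x5b blk=22 s=2: VC-HIT | VC [14, 6, 18]
  [9] addr=0x5a blk=22 s=2: L1-HIT | VC [14, 6, 18]
  [10] addr=0x23 blk=8 s=0: MISS | VC [14, 6, 18]

MISSES = 5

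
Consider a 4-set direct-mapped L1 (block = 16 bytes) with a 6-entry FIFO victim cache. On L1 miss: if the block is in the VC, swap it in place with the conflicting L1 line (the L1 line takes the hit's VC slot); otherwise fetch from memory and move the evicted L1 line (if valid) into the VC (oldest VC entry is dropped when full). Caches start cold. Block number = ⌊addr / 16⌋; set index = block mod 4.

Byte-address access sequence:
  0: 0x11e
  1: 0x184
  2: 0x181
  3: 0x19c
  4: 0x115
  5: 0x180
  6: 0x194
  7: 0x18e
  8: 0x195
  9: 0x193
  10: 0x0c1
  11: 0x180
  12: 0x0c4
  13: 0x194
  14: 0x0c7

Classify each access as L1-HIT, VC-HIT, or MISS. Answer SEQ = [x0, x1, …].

#0 0x11e→b17/s1 MISS; vc=[]
#1 0x184→b24/s0 MISS; vc=[]
#2 0x181→b24/s0 L1-HIT; vc=[]
#3 0x19c→b25/s1 MISS; vc=[17]
#4 0x115→b17/s1 VC-HIT; vc=[25]
#5 0x180→b24/s0 L1-HIT; vc=[25]
#6 0x194→b25/s1 VC-HIT; vc=[17]
#7 0x18e→b24/s0 L1-HIT; vc=[17]
#8 0x195→b25/s1 L1-HIT; vc=[17]
#9 0x193→b25/s1 L1-HIT; vc=[17]
#10 0xc1→b12/s0 MISS; vc=[17,24]
#11 0x180→b24/s0 VC-HIT; vc=[17,12]
#12 0xc4→b12/s0 VC-HIT; vc=[17,24]
#13 0x194→b25/s1 L1-HIT; vc=[17,24]
#14 0xc7→b12/s0 L1-HIT; vc=[17,24]

SEQ = [MISS, MISS, L1-HIT, MISS, VC-HIT, L1-HIT, VC-HIT, L1-HIT, L1-HIT, L1-HIT, MISS, VC-HIT, VC-HIT, L1-HIT, L1-HIT]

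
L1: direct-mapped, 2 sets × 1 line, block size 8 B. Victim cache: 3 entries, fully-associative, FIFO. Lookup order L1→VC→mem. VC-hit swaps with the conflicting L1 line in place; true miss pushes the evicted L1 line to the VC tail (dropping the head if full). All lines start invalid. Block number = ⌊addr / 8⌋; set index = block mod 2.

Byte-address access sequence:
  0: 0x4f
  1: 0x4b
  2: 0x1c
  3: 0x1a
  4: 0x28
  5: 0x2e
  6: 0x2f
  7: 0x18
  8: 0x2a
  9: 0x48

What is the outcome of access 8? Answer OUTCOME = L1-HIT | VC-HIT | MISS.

#0 0x4f→b9/s1 MISS; vc=[]
#1 0x4b→b9/s1 L1-HIT; vc=[]
#2 0x1c→b3/s1 MISS; vc=[9]
#3 0x1a→b3/s1 L1-HIT; vc=[9]
#4 0x28→b5/s1 MISS; vc=[9,3]
#5 0x2e→b5/s1 L1-HIT; vc=[9,3]
#6 0x2f→b5/s1 L1-HIT; vc=[9,3]
#7 0x18→b3/s1 VC-HIT; vc=[9,5]
#8 0x2a→b5/s1 VC-HIT; vc=[9,3]
#9 0x48→b9/s1 VC-HIT; vc=[5,3]

OUTCOME = VC-HIT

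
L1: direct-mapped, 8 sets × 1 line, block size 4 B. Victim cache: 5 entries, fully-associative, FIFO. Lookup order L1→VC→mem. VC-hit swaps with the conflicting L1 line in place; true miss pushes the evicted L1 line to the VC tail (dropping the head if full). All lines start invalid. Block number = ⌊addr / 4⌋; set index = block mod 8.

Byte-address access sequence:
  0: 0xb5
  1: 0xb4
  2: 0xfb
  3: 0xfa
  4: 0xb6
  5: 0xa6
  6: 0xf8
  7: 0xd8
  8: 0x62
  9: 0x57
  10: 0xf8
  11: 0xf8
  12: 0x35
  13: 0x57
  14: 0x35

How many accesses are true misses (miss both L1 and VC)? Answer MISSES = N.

MISSES = 7

#0 0xb5→b45/s5 MISS; vc=[]
#1 0xb4→b45/s5 L1-HIT; vc=[]
#2 0xfb→b62/s6 MISS; vc=[]
#3 0xfa→b62/s6 L1-HIT; vc=[]
#4 0xb6→b45/s5 L1-HIT; vc=[]
#5 0xa6→b41/s1 MISS; vc=[]
#6 0xf8→b62/s6 L1-HIT; vc=[]
#7 0xd8→b54/s6 MISS; vc=[62]
#8 0x62→b24/s0 MISS; vc=[62]
#9 0x57→b21/s5 MISS; vc=[62,45]
#10 0xf8→b62/s6 VC-HIT; vc=[54,45]
#11 0xf8→b62/s6 L1-HIT; vc=[54,45]
#12 0x35→b13/s5 MISS; vc=[54,45,21]
#13 0x57→b21/s5 VC-HIT; vc=[54,45,13]
#14 0x35→b13/s5 VC-HIT; vc=[54,45,21]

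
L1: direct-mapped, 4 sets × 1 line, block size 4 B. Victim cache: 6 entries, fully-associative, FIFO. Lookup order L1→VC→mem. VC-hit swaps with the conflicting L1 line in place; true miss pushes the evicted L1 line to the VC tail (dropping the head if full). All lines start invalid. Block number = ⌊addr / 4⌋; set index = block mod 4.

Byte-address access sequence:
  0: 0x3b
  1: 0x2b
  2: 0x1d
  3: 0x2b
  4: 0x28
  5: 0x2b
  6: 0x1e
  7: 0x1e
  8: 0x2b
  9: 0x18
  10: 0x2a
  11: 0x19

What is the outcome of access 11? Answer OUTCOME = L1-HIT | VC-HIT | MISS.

OUTCOME = VC-HIT

  [0] addr=0x3b blk=14 s=2: MISS | VC []
  [1] addr=0x2b blk=10 s=2: MISS | VC [14]
  [2] addr=0x1d blk=7 s=3: MISS | VC [14]
  [3] addr=0x2b blk=10 s=2: L1-HIT | VC [14]
  [4] addr=0x28 blk=10 s=2: L1-HIT | VC [14]
  [5] addr=0x2b blk=10 s=2: L1-HIT | VC [14]
  [6] addr=0x1e blk=7 s=3: L1-HIT | VC [14]
  [7] addr=0x1e blk=7 s=3: L1-HIT | VC [14]
  [8] addr=0x2b blk=10 s=2: L1-HIT | VC [14]
  [9] addr=0x18 blk=6 s=2: MISS | VC [14, 10]
  [10] addr=0x2a blk=10 s=2: VC-HIT | VC [14, 6]
  [11] addr=0x19 blk=6 s=2: VC-HIT | VC [14, 10]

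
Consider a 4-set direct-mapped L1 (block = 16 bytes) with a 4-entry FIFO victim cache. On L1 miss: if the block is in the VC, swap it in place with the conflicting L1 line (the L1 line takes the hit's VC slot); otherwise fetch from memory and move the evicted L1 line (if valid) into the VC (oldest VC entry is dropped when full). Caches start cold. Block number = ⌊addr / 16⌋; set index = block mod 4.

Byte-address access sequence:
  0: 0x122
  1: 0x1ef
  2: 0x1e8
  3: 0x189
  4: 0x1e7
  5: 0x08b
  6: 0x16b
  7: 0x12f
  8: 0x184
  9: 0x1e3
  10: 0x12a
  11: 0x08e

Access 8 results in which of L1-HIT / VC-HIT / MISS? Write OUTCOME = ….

OUTCOME = VC-HIT

  [0] addr=0x122 blk=18 s=2: MISS | VC []
  [1] addr=0x1ef blk=30 s=2: MISS | VC [18]
  [2] addr=0x1e8 blk=30 s=2: L1-HIT | VC [18]
  [3] addr=0x189 blk=24 s=0: MISS | VC [18]
  [4] addr=0x1e7 blk=30 s=2: L1-HIT | VC [18]
  [5] addr=0x8b blk=8 s=0: MISS | VC [18, 24]
  [6] addr=0x16b blk=22 s=2: MISS | VC [18, 24, 30]
  [7] addr=0x12f blk=18 s=2: VC-HIT | VC [22, 24, 30]
  [8] addr=0x184 blk=24 s=0: VC-HIT | VC [22, 8, 30]
  [9] addr=0x1e3 blk=30 s=2: VC-HIT | VC [22, 8, 18]
  [10] addr=0x12a blk=18 s=2: VC-HIT | VC [22, 8, 30]
  [11] addr=0x8e blk=8 s=0: VC-HIT | VC [22, 24, 30]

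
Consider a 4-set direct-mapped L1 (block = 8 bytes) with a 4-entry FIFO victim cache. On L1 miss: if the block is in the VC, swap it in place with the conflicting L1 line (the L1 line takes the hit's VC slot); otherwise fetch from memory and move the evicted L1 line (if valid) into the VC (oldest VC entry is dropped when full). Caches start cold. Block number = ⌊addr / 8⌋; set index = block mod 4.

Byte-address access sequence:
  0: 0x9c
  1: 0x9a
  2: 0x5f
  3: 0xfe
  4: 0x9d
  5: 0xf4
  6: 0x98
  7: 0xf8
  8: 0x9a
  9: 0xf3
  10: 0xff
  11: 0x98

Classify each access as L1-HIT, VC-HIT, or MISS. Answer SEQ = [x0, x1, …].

#0 0x9c→b19/s3 MISS; vc=[]
#1 0x9a→b19/s3 L1-HIT; vc=[]
#2 0x5f→b11/s3 MISS; vc=[19]
#3 0xfe→b31/s3 MISS; vc=[19,11]
#4 0x9d→b19/s3 VC-HIT; vc=[31,11]
#5 0xf4→b30/s2 MISS; vc=[31,11]
#6 0x98→b19/s3 L1-HIT; vc=[31,11]
#7 0xf8→b31/s3 VC-HIT; vc=[19,11]
#8 0x9a→b19/s3 VC-HIT; vc=[31,11]
#9 0xf3→b30/s2 L1-HIT; vc=[31,11]
#10 0xff→b31/s3 VC-HIT; vc=[19,11]
#11 0x98→b19/s3 VC-HIT; vc=[31,11]

SEQ = [MISS, L1-HIT, MISS, MISS, VC-HIT, MISS, L1-HIT, VC-HIT, VC-HIT, L1-HIT, VC-HIT, VC-HIT]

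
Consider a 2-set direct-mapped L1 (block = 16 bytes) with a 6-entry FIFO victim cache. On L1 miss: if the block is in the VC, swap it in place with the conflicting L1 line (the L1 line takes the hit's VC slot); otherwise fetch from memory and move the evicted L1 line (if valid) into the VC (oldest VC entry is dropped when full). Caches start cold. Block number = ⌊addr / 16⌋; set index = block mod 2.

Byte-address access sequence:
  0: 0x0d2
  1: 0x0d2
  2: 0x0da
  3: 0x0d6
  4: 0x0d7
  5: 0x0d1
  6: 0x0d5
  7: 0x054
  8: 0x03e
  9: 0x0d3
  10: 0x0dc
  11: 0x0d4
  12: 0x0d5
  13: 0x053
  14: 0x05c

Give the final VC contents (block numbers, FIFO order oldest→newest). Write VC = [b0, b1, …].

VC = [3, 13]

#0 0xd2→b13/s1 MISS; vc=[]
#1 0xd2→b13/s1 L1-HIT; vc=[]
#2 0xda→b13/s1 L1-HIT; vc=[]
#3 0xd6→b13/s1 L1-HIT; vc=[]
#4 0xd7→b13/s1 L1-HIT; vc=[]
#5 0xd1→b13/s1 L1-HIT; vc=[]
#6 0xd5→b13/s1 L1-HIT; vc=[]
#7 0x54→b5/s1 MISS; vc=[13]
#8 0x3e→b3/s1 MISS; vc=[13,5]
#9 0xd3→b13/s1 VC-HIT; vc=[3,5]
#10 0xdc→b13/s1 L1-HIT; vc=[3,5]
#11 0xd4→b13/s1 L1-HIT; vc=[3,5]
#12 0xd5→b13/s1 L1-HIT; vc=[3,5]
#13 0x53→b5/s1 VC-HIT; vc=[3,13]
#14 0x5c→b5/s1 L1-HIT; vc=[3,13]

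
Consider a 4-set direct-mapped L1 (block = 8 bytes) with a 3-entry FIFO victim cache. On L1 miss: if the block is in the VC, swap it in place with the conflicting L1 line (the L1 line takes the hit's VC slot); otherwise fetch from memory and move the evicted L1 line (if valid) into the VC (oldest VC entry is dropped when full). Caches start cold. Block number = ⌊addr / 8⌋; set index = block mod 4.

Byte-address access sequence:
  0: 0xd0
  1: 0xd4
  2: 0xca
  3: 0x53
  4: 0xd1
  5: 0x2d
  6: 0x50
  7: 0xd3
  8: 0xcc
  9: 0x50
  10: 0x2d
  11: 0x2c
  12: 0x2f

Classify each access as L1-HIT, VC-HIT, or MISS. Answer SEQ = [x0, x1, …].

#0 0xd0→b26/s2 MISS; vc=[]
#1 0xd4→b26/s2 L1-HIT; vc=[]
#2 0xca→b25/s1 MISS; vc=[]
#3 0x53→b10/s2 MISS; vc=[26]
#4 0xd1→b26/s2 VC-HIT; vc=[10]
#5 0x2d→b5/s1 MISS; vc=[10,25]
#6 0x50→b10/s2 VC-HIT; vc=[26,25]
#7 0xd3→b26/s2 VC-HIT; vc=[10,25]
#8 0xcc→b25/s1 VC-HIT; vc=[10,5]
#9 0x50→b10/s2 VC-HIT; vc=[26,5]
#10 0x2d→b5/s1 VC-HIT; vc=[26,25]
#11 0x2c→b5/s1 L1-HIT; vc=[26,25]
#12 0x2f→b5/s1 L1-HIT; vc=[26,25]

SEQ = [MISS, L1-HIT, MISS, MISS, VC-HIT, MISS, VC-HIT, VC-HIT, VC-HIT, VC-HIT, VC-HIT, L1-HIT, L1-HIT]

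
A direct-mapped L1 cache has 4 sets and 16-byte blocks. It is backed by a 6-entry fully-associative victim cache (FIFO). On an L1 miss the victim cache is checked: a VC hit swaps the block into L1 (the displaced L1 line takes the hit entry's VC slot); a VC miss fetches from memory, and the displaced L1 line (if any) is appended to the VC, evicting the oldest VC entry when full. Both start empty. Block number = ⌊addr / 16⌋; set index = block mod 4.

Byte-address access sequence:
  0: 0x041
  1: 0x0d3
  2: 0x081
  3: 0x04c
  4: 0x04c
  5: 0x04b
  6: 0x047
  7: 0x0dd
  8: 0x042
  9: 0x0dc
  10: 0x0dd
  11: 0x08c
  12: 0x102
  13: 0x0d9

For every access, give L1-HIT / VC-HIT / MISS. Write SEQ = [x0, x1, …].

SEQ = [MISS, MISS, MISS, VC-HIT, L1-HIT, L1-HIT, L1-HIT, L1-HIT, L1-HIT, L1-HIT, L1-HIT, VC-HIT, MISS, L1-HIT]

  [0] addr=0x41 blk=4 s=0: MISS | VC []
  [1] addr=0xd3 blk=13 s=1: MISS | VC []
  [2] addr=0x81 blk=8 s=0: MISS | VC [4]
  [3] addr=0x4c blk=4 s=0: VC-HIT | VC [8]
  [4] addr=0x4c blk=4 s=0: L1-HIT | VC [8]
  [5] addr=0x4b blk=4 s=0: L1-HIT | VC [8]
  [6] addr=0x47 blk=4 s=0: L1-HIT | VC [8]
  [7] addr=0xdd blk=13 s=1: L1-HIT | VC [8]
  [8] addr=0x42 blk=4 s=0: L1-HIT | VC [8]
  [9] addr=0xdc blk=13 s=1: L1-HIT | VC [8]
  [10] addr=0xdd blk=13 s=1: L1-HIT | VC [8]
  [11] addr=0x8c blk=8 s=0: VC-HIT | VC [4]
  [12] addr=0x102 blk=16 s=0: MISS | VC [4, 8]
  [13] addr=0xd9 blk=13 s=1: L1-HIT | VC [4, 8]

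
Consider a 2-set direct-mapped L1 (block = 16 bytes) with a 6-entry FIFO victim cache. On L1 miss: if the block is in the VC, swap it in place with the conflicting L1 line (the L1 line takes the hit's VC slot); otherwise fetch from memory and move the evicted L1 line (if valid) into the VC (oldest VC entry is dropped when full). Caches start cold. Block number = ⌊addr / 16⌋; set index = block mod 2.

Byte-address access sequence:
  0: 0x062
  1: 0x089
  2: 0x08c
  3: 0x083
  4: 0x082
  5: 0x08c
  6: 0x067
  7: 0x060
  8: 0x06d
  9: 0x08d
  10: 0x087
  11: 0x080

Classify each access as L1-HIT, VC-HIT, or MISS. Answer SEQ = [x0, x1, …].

SEQ = [MISS, MISS, L1-HIT, L1-HIT, L1-HIT, L1-HIT, VC-HIT, L1-HIT, L1-HIT, VC-HIT, L1-HIT, L1-HIT]

#0 0x62→b6/s0 MISS; vc=[]
#1 0x89→b8/s0 MISS; vc=[6]
#2 0x8c→b8/s0 L1-HIT; vc=[6]
#3 0x83→b8/s0 L1-HIT; vc=[6]
#4 0x82→b8/s0 L1-HIT; vc=[6]
#5 0x8c→b8/s0 L1-HIT; vc=[6]
#6 0x67→b6/s0 VC-HIT; vc=[8]
#7 0x60→b6/s0 L1-HIT; vc=[8]
#8 0x6d→b6/s0 L1-HIT; vc=[8]
#9 0x8d→b8/s0 VC-HIT; vc=[6]
#10 0x87→b8/s0 L1-HIT; vc=[6]
#11 0x80→b8/s0 L1-HIT; vc=[6]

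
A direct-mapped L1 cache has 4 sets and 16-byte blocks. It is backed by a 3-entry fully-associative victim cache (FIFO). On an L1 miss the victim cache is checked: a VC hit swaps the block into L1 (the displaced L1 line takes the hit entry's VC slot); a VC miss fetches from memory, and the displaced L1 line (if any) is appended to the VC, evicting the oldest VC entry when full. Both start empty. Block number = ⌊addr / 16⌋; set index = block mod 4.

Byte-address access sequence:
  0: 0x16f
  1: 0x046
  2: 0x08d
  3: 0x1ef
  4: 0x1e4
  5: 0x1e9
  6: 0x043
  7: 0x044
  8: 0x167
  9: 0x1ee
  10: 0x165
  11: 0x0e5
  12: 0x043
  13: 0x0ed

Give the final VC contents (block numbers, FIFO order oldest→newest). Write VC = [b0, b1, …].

  [0] addr=0x16f blk=22 s=2: MISS | VC []
  [1] addr=0x46 blk=4 s=0: MISS | VC []
  [2] addr=0x8d blk=8 s=0: MISS | VC [4]
  [3] addr=0x1ef blk=30 s=2: MISS | VC [4, 22]
  [4] addr=0x1e4 blk=30 s=2: L1-HIT | VC [4, 22]
  [5] addr=0x1e9 blk=30 s=2: L1-HIT | VC [4, 22]
  [6] addr=0x43 blk=4 s=0: VC-HIT | VC [8, 22]
  [7] addr=0x44 blk=4 s=0: L1-HIT | VC [8, 22]
  [8] addr=0x167 blk=22 s=2: VC-HIT | VC [8, 30]
  [9] addr=0x1ee blk=30 s=2: VC-HIT | VC [8, 22]
  [10] addr=0x165 blk=22 s=2: VC-HIT | VC [8, 30]
  [11] addr=0xe5 blk=14 s=2: MISS | VC [8, 30, 22]
  [12] addr=0x43 blk=4 s=0: L1-HIT | VC [8, 30, 22]
  [13] addr=0xed blk=14 s=2: L1-HIT | VC [8, 30, 22]

VC = [8, 30, 22]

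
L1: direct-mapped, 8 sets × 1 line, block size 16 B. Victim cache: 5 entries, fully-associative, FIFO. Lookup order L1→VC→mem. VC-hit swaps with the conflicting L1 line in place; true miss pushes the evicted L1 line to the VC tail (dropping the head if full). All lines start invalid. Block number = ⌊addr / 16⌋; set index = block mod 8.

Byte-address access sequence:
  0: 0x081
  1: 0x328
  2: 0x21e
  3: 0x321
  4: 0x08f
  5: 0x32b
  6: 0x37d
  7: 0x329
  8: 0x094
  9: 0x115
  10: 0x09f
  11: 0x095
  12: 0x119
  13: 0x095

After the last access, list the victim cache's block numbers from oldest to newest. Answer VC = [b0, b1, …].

VC = [33, 17]

0: 0x81 (blk 8, set 0) → MISS  vc=[]
1: 0x328 (blk 50, set 2) → MISS  vc=[]
2: 0x21e (blk 33, set 1) → MISS  vc=[]
3: 0x321 (blk 50, set 2) → L1-HIT  vc=[]
4: 0x8f (blk 8, set 0) → L1-HIT  vc=[]
5: 0x32b (blk 50, set 2) → L1-HIT  vc=[]
6: 0x37d (blk 55, set 7) → MISS  vc=[]
7: 0x329 (blk 50, set 2) → L1-HIT  vc=[]
8: 0x94 (blk 9, set 1) → MISS  vc=[33]
9: 0x115 (blk 17, set 1) → MISS  vc=[33, 9]
10: 0x9f (blk 9, set 1) → VC-HIT  vc=[33, 17]
11: 0x95 (blk 9, set 1) → L1-HIT  vc=[33, 17]
12: 0x119 (blk 17, set 1) → VC-HIT  vc=[33, 9]
13: 0x95 (blk 9, set 1) → VC-HIT  vc=[33, 17]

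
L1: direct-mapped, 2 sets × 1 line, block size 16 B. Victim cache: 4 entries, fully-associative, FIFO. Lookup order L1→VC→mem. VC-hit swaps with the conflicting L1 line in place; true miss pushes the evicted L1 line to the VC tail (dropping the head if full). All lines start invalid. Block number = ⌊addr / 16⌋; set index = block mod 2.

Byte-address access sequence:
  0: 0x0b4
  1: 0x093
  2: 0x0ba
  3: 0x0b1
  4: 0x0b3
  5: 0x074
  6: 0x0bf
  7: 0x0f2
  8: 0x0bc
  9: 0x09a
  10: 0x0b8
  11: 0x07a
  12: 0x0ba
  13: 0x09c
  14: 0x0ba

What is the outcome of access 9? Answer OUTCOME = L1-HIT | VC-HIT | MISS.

#0 0xb4→b11/s1 MISS; vc=[]
#1 0x93→b9/s1 MISS; vc=[11]
#2 0xba→b11/s1 VC-HIT; vc=[9]
#3 0xb1→b11/s1 L1-HIT; vc=[9]
#4 0xb3→b11/s1 L1-HIT; vc=[9]
#5 0x74→b7/s1 MISS; vc=[9,11]
#6 0xbf→b11/s1 VC-HIT; vc=[9,7]
#7 0xf2→b15/s1 MISS; vc=[9,7,11]
#8 0xbc→b11/s1 VC-HIT; vc=[9,7,15]
#9 0x9a→b9/s1 VC-HIT; vc=[11,7,15]
#10 0xb8→b11/s1 VC-HIT; vc=[9,7,15]
#11 0x7a→b7/s1 VC-HIT; vc=[9,11,15]
#12 0xba→b11/s1 VC-HIT; vc=[9,7,15]
#13 0x9c→b9/s1 VC-HIT; vc=[11,7,15]
#14 0xba→b11/s1 VC-HIT; vc=[9,7,15]

OUTCOME = VC-HIT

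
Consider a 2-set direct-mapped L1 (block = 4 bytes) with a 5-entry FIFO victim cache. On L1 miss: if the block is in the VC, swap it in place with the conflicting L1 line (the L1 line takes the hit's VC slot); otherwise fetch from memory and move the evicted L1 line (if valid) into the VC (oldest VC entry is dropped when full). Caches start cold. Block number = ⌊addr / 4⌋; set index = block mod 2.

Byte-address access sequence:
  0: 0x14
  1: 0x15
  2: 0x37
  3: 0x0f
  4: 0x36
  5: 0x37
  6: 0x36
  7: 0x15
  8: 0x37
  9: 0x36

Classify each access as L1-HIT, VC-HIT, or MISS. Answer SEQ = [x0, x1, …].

0: 0x14 (blk 5, set 1) → MISS  vc=[]
1: 0x15 (blk 5, set 1) → L1-HIT  vc=[]
2: 0x37 (blk 13, set 1) → MISS  vc=[5]
3: 0xf (blk 3, set 1) → MISS  vc=[5, 13]
4: 0x36 (blk 13, set 1) → VC-HIT  vc=[5, 3]
5: 0x37 (blk 13, set 1) → L1-HIT  vc=[5, 3]
6: 0x36 (blk 13, set 1) → L1-HIT  vc=[5, 3]
7: 0x15 (blk 5, set 1) → VC-HIT  vc=[13, 3]
8: 0x37 (blk 13, set 1) → VC-HIT  vc=[5, 3]
9: 0x36 (blk 13, set 1) → L1-HIT  vc=[5, 3]

SEQ = [MISS, L1-HIT, MISS, MISS, VC-HIT, L1-HIT, L1-HIT, VC-HIT, VC-HIT, L1-HIT]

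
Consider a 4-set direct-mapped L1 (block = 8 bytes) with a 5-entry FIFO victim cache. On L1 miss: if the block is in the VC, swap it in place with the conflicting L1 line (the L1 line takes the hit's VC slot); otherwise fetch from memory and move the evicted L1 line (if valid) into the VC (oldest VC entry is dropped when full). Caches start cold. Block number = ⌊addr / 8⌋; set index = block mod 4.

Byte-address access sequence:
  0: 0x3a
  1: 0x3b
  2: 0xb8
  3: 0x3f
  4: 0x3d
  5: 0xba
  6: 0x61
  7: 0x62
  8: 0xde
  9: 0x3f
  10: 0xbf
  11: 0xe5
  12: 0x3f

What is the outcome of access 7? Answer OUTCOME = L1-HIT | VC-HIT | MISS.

OUTCOME = L1-HIT

  [0] addr=0x3a blk=7 s=3: MISS | VC []
  [1] addr=0x3b blk=7 s=3: L1-HIT | VC []
  [2] addr=0xb8 blk=23 s=3: MISS | VC [7]
  [3] addr=0x3f blk=7 s=3: VC-HIT | VC [23]
  [4] addr=0x3d blk=7 s=3: L1-HIT | VC [23]
  [5] addr=0xba blk=23 s=3: VC-HIT | VC [7]
  [6] addr=0x61 blk=12 s=0: MISS | VC [7]
  [7] addr=0x62 blk=12 s=0: L1-HIT | VC [7]
  [8] addr=0xde blk=27 s=3: MISS | VC [7, 23]
  [9] addr=0x3f blk=7 s=3: VC-HIT | VC [27, 23]
  [10] addr=0xbf blk=23 s=3: VC-HIT | VC [27, 7]
  [11] addr=0xe5 blk=28 s=0: MISS | VC [27, 7, 12]
  [12] addr=0x3f blk=7 s=3: VC-HIT | VC [27, 23, 12]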